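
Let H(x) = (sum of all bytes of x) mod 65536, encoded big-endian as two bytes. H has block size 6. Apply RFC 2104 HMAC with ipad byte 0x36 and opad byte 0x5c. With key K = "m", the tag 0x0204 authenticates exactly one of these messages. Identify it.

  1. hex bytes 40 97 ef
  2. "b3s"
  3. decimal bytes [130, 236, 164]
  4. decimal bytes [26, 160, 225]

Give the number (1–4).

Key "m" = 6d is 1 byte ≤ B = 6; zero-pad to 6 bytes: K' = 6d 00 00 00 00 00.
K' ⊕ ipad = 5b 36 36 36 36 36; K' ⊕ opad = 31 5c 5c 5c 5c 5c.
m1: inner = H(5b 36 36 36 36 36 40 97 ef) = 03 2f; tag = H(31 5c 5c 5c 5c 5c 03 2f) = 022f
m2: inner = H(5b 36 36 36 36 36 62 33 73) = 02 71; tag = H(31 5c 5c 5c 5c 5c 02 71) = 0270
m3: inner = H(5b 36 36 36 36 36 82 ec a4) = 03 7b; tag = H(31 5c 5c 5c 5c 5c 03 7b) = 027b
m4: inner = H(5b 36 36 36 36 36 1a a0 e1) = 03 04; tag = H(31 5c 5c 5c 5c 5c 03 04) = 0204 ← matches

4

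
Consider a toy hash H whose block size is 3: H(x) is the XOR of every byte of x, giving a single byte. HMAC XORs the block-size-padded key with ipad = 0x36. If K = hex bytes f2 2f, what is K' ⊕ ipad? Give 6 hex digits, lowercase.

Key hex bytes f2 2f is 2 bytes ≤ B = 3; zero-pad to 3 bytes: K' = f2 2f 00.
XOR each byte with 0x36: f2⊕36=c4, 2f⊕36=19, 00⊕36=36.

c41936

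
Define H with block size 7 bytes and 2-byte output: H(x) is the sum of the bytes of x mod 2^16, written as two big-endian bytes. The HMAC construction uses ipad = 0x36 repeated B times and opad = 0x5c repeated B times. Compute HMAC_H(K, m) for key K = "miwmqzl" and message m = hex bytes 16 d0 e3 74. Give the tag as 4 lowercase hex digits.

01c9

Key "miwmqzl" = 6d 69 77 6d 71 7a 6c is exactly B = 7 bytes: K' = 6d 69 77 6d 71 7a 6c.
K' ⊕ ipad = 5b 5f 41 5b 47 4c 5a.  K' ⊕ opad = 31 35 2b 31 2d 26 30.
Inner input = (K'⊕ipad) ∥ m = 5b 5f 41 5b 47 4c 5a ∥ 16 d0 e3 74.
Inner hash: sum = 91+95+65+91+71+76+90+22+208+227+116 = 1152 → 04 80.
Outer input = (K'⊕opad) ∥ inner = 31 35 2b 31 2d 26 30 ∥ 04 80.
Outer hash (tag): sum = 49+53+43+49+45+38+48+4+128 = 457 → 01 c9.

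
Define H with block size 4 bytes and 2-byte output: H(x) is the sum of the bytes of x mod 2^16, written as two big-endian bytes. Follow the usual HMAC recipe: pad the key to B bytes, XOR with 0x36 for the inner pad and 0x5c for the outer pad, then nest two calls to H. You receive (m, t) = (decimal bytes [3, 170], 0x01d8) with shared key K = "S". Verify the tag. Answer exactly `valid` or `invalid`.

valid

Key "S" = 53 is 1 byte ≤ B = 4; zero-pad to 4 bytes: K' = 53 00 00 00.
K' ⊕ ipad = 65 36 36 36; K' ⊕ opad = 0f 5c 5c 5c.
Inner hash: sum = 101+54+54+54+3+170 = 436 → 01 b4.
Outer hash (recomputed tag): sum = 15+92+92+92+1+180 = 472 → 01 d8.
Recomputed tag = 01d8; claimed = 01d8 → match.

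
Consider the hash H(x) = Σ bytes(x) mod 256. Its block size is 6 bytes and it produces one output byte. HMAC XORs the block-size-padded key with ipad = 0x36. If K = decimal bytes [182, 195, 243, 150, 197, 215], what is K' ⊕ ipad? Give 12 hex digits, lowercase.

80f5c5a0f3e1

Key decimal bytes [182, 195, 243, 150, 197, 215] = b6 c3 f3 96 c5 d7 is exactly B = 6 bytes: K' = b6 c3 f3 96 c5 d7.
XOR each byte with 0x36: b6⊕36=80, c3⊕36=f5, f3⊕36=c5, 96⊕36=a0, c5⊕36=f3, d7⊕36=e1.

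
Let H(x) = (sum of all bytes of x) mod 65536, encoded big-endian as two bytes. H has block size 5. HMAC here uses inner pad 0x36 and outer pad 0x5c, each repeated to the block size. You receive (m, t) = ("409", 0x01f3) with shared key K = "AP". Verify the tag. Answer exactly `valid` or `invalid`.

invalid

Key "AP" = 41 50 is 2 bytes ≤ B = 5; zero-pad to 5 bytes: K' = 41 50 00 00 00.
K' ⊕ ipad = 77 66 36 36 36; K' ⊕ opad = 1d 0c 5c 5c 5c.
Inner hash: sum = 119+102+54+54+54+52+48+57 = 540 → 02 1c.
Outer hash (recomputed tag): sum = 29+12+92+92+92+2+28 = 347 → 01 5b.
Recomputed tag = 015b; claimed = 01f3 → mismatch.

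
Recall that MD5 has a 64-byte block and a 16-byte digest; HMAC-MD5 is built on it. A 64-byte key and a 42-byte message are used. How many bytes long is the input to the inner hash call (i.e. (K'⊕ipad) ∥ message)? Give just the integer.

106

Key is 64 ≤ 64 bytes, zero-padded: |K'| = 64.
Inner input = (K'⊕ipad) ∥ m → 64 + 42 = 106 bytes.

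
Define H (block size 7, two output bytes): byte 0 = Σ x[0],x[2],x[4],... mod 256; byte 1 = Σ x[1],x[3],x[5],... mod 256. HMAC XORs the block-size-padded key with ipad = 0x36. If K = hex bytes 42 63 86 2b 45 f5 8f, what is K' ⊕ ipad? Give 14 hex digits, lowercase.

7455b01d73c3b9

Key hex bytes 42 63 86 2b 45 f5 8f is exactly B = 7 bytes: K' = 42 63 86 2b 45 f5 8f.
XOR each byte with 0x36: 42⊕36=74, 63⊕36=55, 86⊕36=b0, 2b⊕36=1d, 45⊕36=73, f5⊕36=c3, 8f⊕36=b9.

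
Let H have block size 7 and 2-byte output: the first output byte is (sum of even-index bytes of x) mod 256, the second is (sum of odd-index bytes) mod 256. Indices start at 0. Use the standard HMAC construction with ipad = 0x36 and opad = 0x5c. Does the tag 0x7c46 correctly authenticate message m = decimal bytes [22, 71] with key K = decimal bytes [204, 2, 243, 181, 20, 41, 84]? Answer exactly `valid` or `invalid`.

invalid

Key decimal bytes [204, 2, 243, 181, 20, 41, 84] = cc 02 f3 b5 14 29 54 is exactly B = 7 bytes: K' = cc 02 f3 b5 14 29 54.
K' ⊕ ipad = fa 34 c5 83 22 1f 62; K' ⊕ opad = 90 5e af e9 48 75 08.
Inner hash: even-index sum = 650 mod 256 = 138; odd-index sum = 236 mod 256 = 236 → 8a ec.
Outer hash (recomputed tag): even-index sum = 635 mod 256 = 123; odd-index sum = 582 mod 256 = 70 → 7b 46.
Recomputed tag = 7b46; claimed = 7c46 → mismatch.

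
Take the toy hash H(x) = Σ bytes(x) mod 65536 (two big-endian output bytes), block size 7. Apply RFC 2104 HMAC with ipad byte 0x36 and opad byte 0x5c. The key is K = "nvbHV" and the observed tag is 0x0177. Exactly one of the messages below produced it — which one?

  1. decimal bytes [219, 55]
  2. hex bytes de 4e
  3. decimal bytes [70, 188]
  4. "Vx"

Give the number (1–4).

Key "nvbHV" = 6e 76 62 48 56 is 5 bytes ≤ B = 7; zero-pad to 7 bytes: K' = 6e 76 62 48 56 00 00.
K' ⊕ ipad = 58 40 54 7e 60 36 36; K' ⊕ opad = 32 2a 3e 14 0a 5c 5c.
m1: inner = H(58 40 54 7e 60 36 36 db 37) = 03 48; tag = H(32 2a 3e 14 0a 5c 5c 03 48) = 01bb
m2: inner = H(58 40 54 7e 60 36 36 de 4e) = 03 62; tag = H(32 2a 3e 14 0a 5c 5c 03 62) = 01d5
m3: inner = H(58 40 54 7e 60 36 36 46 bc) = 03 38; tag = H(32 2a 3e 14 0a 5c 5c 03 38) = 01ab
m4: inner = H(58 40 54 7e 60 36 36 56 78) = 03 04; tag = H(32 2a 3e 14 0a 5c 5c 03 04) = 0177 ← matches

4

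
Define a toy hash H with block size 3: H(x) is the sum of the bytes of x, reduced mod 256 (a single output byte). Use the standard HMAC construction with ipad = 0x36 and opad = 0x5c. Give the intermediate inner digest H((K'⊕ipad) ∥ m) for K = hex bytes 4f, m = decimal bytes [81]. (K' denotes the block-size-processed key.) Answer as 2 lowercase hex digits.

Key hex bytes 4f is 1 byte ≤ B = 3; zero-pad to 3 bytes: K' = 4f 00 00.
K' ⊕ ipad = 79 36 36.
Inner input = 79 36 36 ∥ 51.
Inner hash: sum = 121+54+54+81 = 310; mod 256 = 54 → 36.

36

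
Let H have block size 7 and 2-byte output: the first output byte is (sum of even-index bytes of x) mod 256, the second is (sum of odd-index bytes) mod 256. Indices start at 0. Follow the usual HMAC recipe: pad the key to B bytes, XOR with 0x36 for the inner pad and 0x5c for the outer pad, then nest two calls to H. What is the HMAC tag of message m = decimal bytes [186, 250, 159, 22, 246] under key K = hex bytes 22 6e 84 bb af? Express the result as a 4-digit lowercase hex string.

0f1a

Key hex bytes 22 6e 84 bb af is 5 bytes ≤ B = 7; zero-pad to 7 bytes: K' = 22 6e 84 bb af 00 00.
K' ⊕ ipad = 14 58 b2 8d 99 36 36.  K' ⊕ opad = 7e 32 d8 e7 f3 5c 5c.
Inner input = (K'⊕ipad) ∥ m = 14 58 b2 8d 99 36 36 ∥ ba fa 9f 16 f6.
Inner hash: even-index sum = 677 mod 256 = 165; odd-index sum = 874 mod 256 = 106 → a5 6a.
Outer input = (K'⊕opad) ∥ inner = 7e 32 d8 e7 f3 5c 5c ∥ a5 6a.
Outer hash (tag): even-index sum = 783 mod 256 = 15; odd-index sum = 538 mod 256 = 26 → 0f 1a.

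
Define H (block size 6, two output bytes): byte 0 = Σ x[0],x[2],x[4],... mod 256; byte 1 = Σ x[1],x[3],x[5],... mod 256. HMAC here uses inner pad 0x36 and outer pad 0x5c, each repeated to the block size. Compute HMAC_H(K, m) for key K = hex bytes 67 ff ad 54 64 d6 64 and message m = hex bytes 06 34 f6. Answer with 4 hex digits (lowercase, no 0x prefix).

8aec

Key hex bytes 67 ff ad 54 64 d6 64 is 7 bytes > B = 6, so hash it first: H(key) = dc 29, then zero-pad to 6 bytes: K' = dc 29 00 00 00 00.
K' ⊕ ipad = ea 1f 36 36 36 36.  K' ⊕ opad = 80 75 5c 5c 5c 5c.
Inner input = (K'⊕ipad) ∥ m = ea 1f 36 36 36 36 ∥ 06 34 f6.
Inner hash: even-index sum = 594 mod 256 = 82; odd-index sum = 191 mod 256 = 191 → 52 bf.
Outer input = (K'⊕opad) ∥ inner = 80 75 5c 5c 5c 5c ∥ 52 bf.
Outer hash (tag): even-index sum = 394 mod 256 = 138; odd-index sum = 492 mod 256 = 236 → 8a ec.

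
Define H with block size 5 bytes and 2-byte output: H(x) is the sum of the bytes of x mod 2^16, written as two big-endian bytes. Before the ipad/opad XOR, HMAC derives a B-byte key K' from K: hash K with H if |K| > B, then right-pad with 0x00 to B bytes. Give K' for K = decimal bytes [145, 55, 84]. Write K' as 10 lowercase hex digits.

Key decimal bytes [145, 55, 84] = 91 37 54 is 3 bytes ≤ B = 5; zero-pad to 5 bytes: K' = 91 37 54 00 00.

9137540000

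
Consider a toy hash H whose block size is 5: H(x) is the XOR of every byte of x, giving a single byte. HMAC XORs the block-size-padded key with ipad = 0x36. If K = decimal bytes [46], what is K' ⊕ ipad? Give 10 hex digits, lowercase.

1836363636

Key decimal bytes [46] = 2e is 1 byte ≤ B = 5; zero-pad to 5 bytes: K' = 2e 00 00 00 00.
XOR each byte with 0x36: 2e⊕36=18, 00⊕36=36, 00⊕36=36, 00⊕36=36, 00⊕36=36.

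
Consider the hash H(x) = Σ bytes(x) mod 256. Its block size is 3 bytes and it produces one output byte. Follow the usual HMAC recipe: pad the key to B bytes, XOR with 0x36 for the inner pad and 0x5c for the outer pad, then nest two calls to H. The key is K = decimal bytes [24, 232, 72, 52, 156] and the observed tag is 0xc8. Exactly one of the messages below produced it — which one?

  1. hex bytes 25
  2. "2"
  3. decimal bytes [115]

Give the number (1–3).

Key decimal bytes [24, 232, 72, 52, 156] = 18 e8 48 34 9c is 5 bytes > B = 3, so hash it first: H(key) = 18, then zero-pad to 3 bytes: K' = 18 00 00.
K' ⊕ ipad = 2e 36 36; K' ⊕ opad = 44 5c 5c.
m1: inner = H(2e 36 36 25) = bf; tag = H(44 5c 5c bf) = bb
m2: inner = H(2e 36 36 32) = cc; tag = H(44 5c 5c cc) = c8 ← matches
m3: inner = H(2e 36 36 73) = 0d; tag = H(44 5c 5c 0d) = 09

2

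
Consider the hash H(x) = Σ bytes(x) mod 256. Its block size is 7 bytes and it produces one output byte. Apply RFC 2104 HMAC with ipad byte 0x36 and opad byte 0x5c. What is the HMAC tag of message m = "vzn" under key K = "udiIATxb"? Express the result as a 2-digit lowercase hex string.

3c

Key "udiIATxb" = 75 64 69 49 41 54 78 62 is 8 bytes > B = 7, so hash it first: H(key) = fa, then zero-pad to 7 bytes: K' = fa 00 00 00 00 00 00.
K' ⊕ ipad = cc 36 36 36 36 36 36.  K' ⊕ opad = a6 5c 5c 5c 5c 5c 5c.
Inner input = (K'⊕ipad) ∥ m = cc 36 36 36 36 36 36 ∥ 76 7a 6e.
Inner hash: sum = 204+54+54+54+54+54+54+118+122+110 = 878; mod 256 = 110 → 6e.
Outer input = (K'⊕opad) ∥ inner = a6 5c 5c 5c 5c 5c 5c ∥ 6e.
Outer hash (tag): sum = 166+92+92+92+92+92+92+110 = 828; mod 256 = 60 → 3c.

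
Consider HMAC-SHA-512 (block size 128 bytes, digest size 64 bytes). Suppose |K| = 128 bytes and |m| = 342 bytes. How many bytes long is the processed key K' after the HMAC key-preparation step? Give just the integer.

128

Key is 128 ≤ 128 bytes, zero-padded: |K'| = 128.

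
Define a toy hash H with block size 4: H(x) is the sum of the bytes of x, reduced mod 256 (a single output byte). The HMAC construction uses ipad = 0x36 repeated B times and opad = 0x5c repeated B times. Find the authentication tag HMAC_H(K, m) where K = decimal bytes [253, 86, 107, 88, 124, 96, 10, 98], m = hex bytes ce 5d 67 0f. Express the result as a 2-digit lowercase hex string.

c1

Key decimal bytes [253, 86, 107, 88, 124, 96, 10, 98] = fd 56 6b 58 7c 60 0a 62 is 8 bytes > B = 4, so hash it first: H(key) = 5e, then zero-pad to 4 bytes: K' = 5e 00 00 00.
K' ⊕ ipad = 68 36 36 36.  K' ⊕ opad = 02 5c 5c 5c.
Inner input = (K'⊕ipad) ∥ m = 68 36 36 36 ∥ ce 5d 67 0f.
Inner hash: sum = 104+54+54+54+206+93+103+15 = 683; mod 256 = 171 → ab.
Outer input = (K'⊕opad) ∥ inner = 02 5c 5c 5c ∥ ab.
Outer hash (tag): sum = 2+92+92+92+171 = 449; mod 256 = 193 → c1.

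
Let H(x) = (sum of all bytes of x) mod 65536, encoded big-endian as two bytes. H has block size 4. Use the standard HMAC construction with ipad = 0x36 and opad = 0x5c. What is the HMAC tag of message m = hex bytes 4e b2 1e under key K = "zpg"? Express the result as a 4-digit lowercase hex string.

Key "zpg" = 7a 70 67 is 3 bytes ≤ B = 4; zero-pad to 4 bytes: K' = 7a 70 67 00.
K' ⊕ ipad = 4c 46 51 36.  K' ⊕ opad = 26 2c 3b 5c.
Inner input = (K'⊕ipad) ∥ m = 4c 46 51 36 ∥ 4e b2 1e.
Inner hash: sum = 76+70+81+54+78+178+30 = 567 → 02 37.
Outer input = (K'⊕opad) ∥ inner = 26 2c 3b 5c ∥ 02 37.
Outer hash (tag): sum = 38+44+59+92+2+55 = 290 → 01 22.

0122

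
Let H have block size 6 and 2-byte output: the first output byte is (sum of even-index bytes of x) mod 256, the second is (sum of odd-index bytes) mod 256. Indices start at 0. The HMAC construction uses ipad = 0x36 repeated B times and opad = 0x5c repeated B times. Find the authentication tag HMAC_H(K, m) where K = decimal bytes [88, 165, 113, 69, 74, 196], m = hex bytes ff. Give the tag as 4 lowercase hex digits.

77a2

Key decimal bytes [88, 165, 113, 69, 74, 196] = 58 a5 71 45 4a c4 is exactly B = 6 bytes: K' = 58 a5 71 45 4a c4.
K' ⊕ ipad = 6e 93 47 73 7c f2.  K' ⊕ opad = 04 f9 2d 19 16 98.
Inner input = (K'⊕ipad) ∥ m = 6e 93 47 73 7c f2 ∥ ff.
Inner hash: even-index sum = 560 mod 256 = 48; odd-index sum = 504 mod 256 = 248 → 30 f8.
Outer input = (K'⊕opad) ∥ inner = 04 f9 2d 19 16 98 ∥ 30 f8.
Outer hash (tag): even-index sum = 119 mod 256 = 119; odd-index sum = 674 mod 256 = 162 → 77 a2.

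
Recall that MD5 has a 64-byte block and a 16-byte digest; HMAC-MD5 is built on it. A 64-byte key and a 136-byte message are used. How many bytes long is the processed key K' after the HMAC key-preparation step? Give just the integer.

64

Key is 64 ≤ 64 bytes, zero-padded: |K'| = 64.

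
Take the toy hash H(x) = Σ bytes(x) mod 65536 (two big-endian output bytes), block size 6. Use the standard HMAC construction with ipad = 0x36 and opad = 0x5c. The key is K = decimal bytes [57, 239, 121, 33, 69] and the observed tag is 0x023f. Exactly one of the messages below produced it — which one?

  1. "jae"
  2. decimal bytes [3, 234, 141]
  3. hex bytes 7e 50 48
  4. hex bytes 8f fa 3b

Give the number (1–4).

3

Key decimal bytes [57, 239, 121, 33, 69] = 39 ef 79 21 45 is 5 bytes ≤ B = 6; zero-pad to 6 bytes: K' = 39 ef 79 21 45 00.
K' ⊕ ipad = 0f d9 4f 17 73 36; K' ⊕ opad = 65 b3 25 7d 19 5c.
m1: inner = H(0f d9 4f 17 73 36 6a 61 65) = 03 27; tag = H(65 b3 25 7d 19 5c 03 27) = 0259
m2: inner = H(0f d9 4f 17 73 36 03 ea 8d) = 03 71; tag = H(65 b3 25 7d 19 5c 03 71) = 02a3
m3: inner = H(0f d9 4f 17 73 36 7e 50 48) = 03 0d; tag = H(65 b3 25 7d 19 5c 03 0d) = 023f ← matches
m4: inner = H(0f d9 4f 17 73 36 8f fa 3b) = 03 bb; tag = H(65 b3 25 7d 19 5c 03 bb) = 02ed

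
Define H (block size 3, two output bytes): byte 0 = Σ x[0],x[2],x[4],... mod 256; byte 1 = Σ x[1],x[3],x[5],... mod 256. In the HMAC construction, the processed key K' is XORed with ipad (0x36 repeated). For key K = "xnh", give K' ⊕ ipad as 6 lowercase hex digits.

4e585e

Key "xnh" = 78 6e 68 is exactly B = 3 bytes: K' = 78 6e 68.
XOR each byte with 0x36: 78⊕36=4e, 6e⊕36=58, 68⊕36=5e.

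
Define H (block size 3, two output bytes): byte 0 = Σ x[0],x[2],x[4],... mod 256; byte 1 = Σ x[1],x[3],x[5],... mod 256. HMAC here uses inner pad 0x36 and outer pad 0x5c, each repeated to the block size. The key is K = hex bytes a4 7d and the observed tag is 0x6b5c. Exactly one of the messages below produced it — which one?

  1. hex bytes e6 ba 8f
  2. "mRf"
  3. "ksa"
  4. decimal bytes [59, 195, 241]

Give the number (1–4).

3

Key hex bytes a4 7d is 2 bytes ≤ B = 3; zero-pad to 3 bytes: K' = a4 7d 00.
K' ⊕ ipad = 92 4b 36; K' ⊕ opad = f8 21 5c.
m1: inner = H(92 4b 36 e6 ba 8f) = 82 c0; tag = H(f8 21 5c 82 c0) = 14a3
m2: inner = H(92 4b 36 6d 52 66) = 1a 1e; tag = H(f8 21 5c 1a 1e) = 723b
m3: inner = H(92 4b 36 6b 73 61) = 3b 17; tag = H(f8 21 5c 3b 17) = 6b5c ← matches
m4: inner = H(92 4b 36 3b c3 f1) = 8b 77; tag = H(f8 21 5c 8b 77) = cbac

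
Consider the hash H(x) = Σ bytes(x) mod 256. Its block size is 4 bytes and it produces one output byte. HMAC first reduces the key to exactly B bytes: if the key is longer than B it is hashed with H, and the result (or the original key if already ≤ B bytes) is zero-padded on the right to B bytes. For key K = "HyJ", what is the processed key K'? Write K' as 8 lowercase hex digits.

48794a00

Key "HyJ" = 48 79 4a is 3 bytes ≤ B = 4; zero-pad to 4 bytes: K' = 48 79 4a 00.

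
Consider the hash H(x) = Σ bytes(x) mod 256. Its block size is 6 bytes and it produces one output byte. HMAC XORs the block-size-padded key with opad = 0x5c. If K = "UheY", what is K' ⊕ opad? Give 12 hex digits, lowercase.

Key "UheY" = 55 68 65 59 is 4 bytes ≤ B = 6; zero-pad to 6 bytes: K' = 55 68 65 59 00 00.
XOR each byte with 0x5c: 55⊕5c=09, 68⊕5c=34, 65⊕5c=39, 59⊕5c=05, 00⊕5c=5c, 00⊕5c=5c.

093439055c5c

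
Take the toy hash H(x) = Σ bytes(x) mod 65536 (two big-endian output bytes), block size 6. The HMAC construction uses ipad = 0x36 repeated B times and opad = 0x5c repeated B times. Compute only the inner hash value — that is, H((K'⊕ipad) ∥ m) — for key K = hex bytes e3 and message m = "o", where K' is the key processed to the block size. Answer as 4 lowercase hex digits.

Key hex bytes e3 is 1 byte ≤ B = 6; zero-pad to 6 bytes: K' = e3 00 00 00 00 00.
K' ⊕ ipad = d5 36 36 36 36 36.
Inner input = d5 36 36 36 36 36 ∥ 6f.
Inner hash: sum = 213+54+54+54+54+54+111 = 594 → 02 52.

0252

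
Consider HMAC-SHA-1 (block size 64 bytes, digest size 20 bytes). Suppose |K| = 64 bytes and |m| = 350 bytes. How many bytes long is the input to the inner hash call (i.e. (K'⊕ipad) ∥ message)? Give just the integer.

414

Key is 64 ≤ 64 bytes, zero-padded: |K'| = 64.
Inner input = (K'⊕ipad) ∥ m → 64 + 350 = 414 bytes.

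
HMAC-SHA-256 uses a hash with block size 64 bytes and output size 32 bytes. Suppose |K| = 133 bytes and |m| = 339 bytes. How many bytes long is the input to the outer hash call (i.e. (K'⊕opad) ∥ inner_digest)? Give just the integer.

Key is 133 > 64 bytes, so it is hashed to 32 bytes then zero-padded to 64: |K'| = 64.
Outer input = (K'⊕opad) ∥ H(inner) → 64 + 32 = 96 bytes.

96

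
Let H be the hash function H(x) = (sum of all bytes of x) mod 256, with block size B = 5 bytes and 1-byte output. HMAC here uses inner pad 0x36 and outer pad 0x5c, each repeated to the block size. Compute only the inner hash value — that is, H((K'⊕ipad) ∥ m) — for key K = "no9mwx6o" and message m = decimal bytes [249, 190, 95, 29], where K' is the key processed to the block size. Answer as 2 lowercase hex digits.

Key "no9mwx6o" = 6e 6f 39 6d 77 78 36 6f is 8 bytes > B = 5, so hash it first: H(key) = 17, then zero-pad to 5 bytes: K' = 17 00 00 00 00.
K' ⊕ ipad = 21 36 36 36 36.
Inner input = 21 36 36 36 36 ∥ f9 be 5f 1d.
Inner hash: sum = 33+54+54+54+54+249+190+95+29 = 812; mod 256 = 44 → 2c.

2c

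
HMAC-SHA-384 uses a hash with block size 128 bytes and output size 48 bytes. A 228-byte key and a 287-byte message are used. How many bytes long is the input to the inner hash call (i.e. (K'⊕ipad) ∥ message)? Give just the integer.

Key is 228 > 128 bytes, so it is hashed to 48 bytes then zero-padded to 128: |K'| = 128.
Inner input = (K'⊕ipad) ∥ m → 128 + 287 = 415 bytes.

415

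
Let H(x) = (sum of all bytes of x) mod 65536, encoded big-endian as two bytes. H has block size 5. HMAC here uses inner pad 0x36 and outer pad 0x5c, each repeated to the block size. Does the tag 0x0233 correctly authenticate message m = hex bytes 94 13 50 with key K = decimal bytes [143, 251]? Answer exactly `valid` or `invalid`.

invalid

Key decimal bytes [143, 251] = 8f fb is 2 bytes ≤ B = 5; zero-pad to 5 bytes: K' = 8f fb 00 00 00.
K' ⊕ ipad = b9 cd 36 36 36; K' ⊕ opad = d3 a7 5c 5c 5c.
Inner hash: sum = 185+205+54+54+54+148+19+80 = 799 → 03 1f.
Outer hash (recomputed tag): sum = 211+167+92+92+92+3+31 = 688 → 02 b0.
Recomputed tag = 02b0; claimed = 0233 → mismatch.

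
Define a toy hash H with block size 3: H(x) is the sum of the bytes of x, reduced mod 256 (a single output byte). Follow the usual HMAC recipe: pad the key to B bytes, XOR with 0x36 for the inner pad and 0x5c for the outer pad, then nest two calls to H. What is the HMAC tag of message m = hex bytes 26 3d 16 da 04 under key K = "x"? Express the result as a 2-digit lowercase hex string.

ed

Key "x" = 78 is 1 byte ≤ B = 3; zero-pad to 3 bytes: K' = 78 00 00.
K' ⊕ ipad = 4e 36 36.  K' ⊕ opad = 24 5c 5c.
Inner input = (K'⊕ipad) ∥ m = 4e 36 36 ∥ 26 3d 16 da 04.
Inner hash: sum = 78+54+54+38+61+22+218+4 = 529; mod 256 = 17 → 11.
Outer input = (K'⊕opad) ∥ inner = 24 5c 5c ∥ 11.
Outer hash (tag): sum = 36+92+92+17 = 237 → ed.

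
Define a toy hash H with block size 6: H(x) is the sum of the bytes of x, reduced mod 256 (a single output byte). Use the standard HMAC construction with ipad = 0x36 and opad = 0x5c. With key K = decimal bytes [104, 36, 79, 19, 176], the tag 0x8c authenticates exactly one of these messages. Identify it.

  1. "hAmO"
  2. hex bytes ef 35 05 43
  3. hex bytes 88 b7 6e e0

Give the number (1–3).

2

Key decimal bytes [104, 36, 79, 19, 176] = 68 24 4f 13 b0 is 5 bytes ≤ B = 6; zero-pad to 6 bytes: K' = 68 24 4f 13 b0 00.
K' ⊕ ipad = 5e 12 79 25 86 36; K' ⊕ opad = 34 78 13 4f ec 5c.
m1: inner = H(5e 12 79 25 86 36 68 41 6d 4f) = 2f; tag = H(34 78 13 4f ec 5c 2f) = 85
m2: inner = H(5e 12 79 25 86 36 ef 35 05 43) = 36; tag = H(34 78 13 4f ec 5c 36) = 8c ← matches
m3: inner = H(5e 12 79 25 86 36 88 b7 6e e0) = 57; tag = H(34 78 13 4f ec 5c 57) = ad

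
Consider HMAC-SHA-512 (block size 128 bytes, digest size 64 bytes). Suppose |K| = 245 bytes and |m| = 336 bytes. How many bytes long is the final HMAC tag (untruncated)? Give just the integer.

64

The tag is one SHA-512 digest: 64 bytes.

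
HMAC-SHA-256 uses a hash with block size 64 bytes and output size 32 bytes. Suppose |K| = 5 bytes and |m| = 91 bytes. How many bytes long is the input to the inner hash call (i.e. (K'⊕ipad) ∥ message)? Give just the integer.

Key is 5 ≤ 64 bytes, zero-padded: |K'| = 64.
Inner input = (K'⊕ipad) ∥ m → 64 + 91 = 155 bytes.

155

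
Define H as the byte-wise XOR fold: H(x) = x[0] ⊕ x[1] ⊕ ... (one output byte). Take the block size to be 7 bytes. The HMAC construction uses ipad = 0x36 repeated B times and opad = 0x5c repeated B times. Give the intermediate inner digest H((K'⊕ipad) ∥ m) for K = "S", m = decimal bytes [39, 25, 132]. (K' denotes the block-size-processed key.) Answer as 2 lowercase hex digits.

Key "S" = 53 is 1 byte ≤ B = 7; zero-pad to 7 bytes: K' = 53 00 00 00 00 00 00.
K' ⊕ ipad = 65 36 36 36 36 36 36.
Inner input = 65 36 36 36 36 36 36 ∥ 27 19 84.
Inner hash: XOR 65⊕36⊕36⊕36⊕36⊕36⊕36⊕27⊕19⊕84 = df.

df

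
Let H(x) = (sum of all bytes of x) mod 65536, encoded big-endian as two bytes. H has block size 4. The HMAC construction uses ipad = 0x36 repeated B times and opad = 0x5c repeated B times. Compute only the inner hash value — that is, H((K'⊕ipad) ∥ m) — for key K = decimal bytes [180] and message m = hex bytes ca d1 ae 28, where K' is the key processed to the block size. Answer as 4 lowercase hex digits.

Key decimal bytes [180] = b4 is 1 byte ≤ B = 4; zero-pad to 4 bytes: K' = b4 00 00 00.
K' ⊕ ipad = 82 36 36 36.
Inner input = 82 36 36 36 ∥ ca d1 ae 28.
Inner hash: sum = 130+54+54+54+202+209+174+40 = 917 → 03 95.

0395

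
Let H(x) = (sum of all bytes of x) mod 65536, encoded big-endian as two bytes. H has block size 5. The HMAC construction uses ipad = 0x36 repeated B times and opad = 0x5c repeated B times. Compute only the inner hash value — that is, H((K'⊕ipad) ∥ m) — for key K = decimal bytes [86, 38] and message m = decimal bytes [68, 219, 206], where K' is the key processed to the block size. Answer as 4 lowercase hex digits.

02ff

Key decimal bytes [86, 38] = 56 26 is 2 bytes ≤ B = 5; zero-pad to 5 bytes: K' = 56 26 00 00 00.
K' ⊕ ipad = 60 10 36 36 36.
Inner input = 60 10 36 36 36 ∥ 44 db ce.
Inner hash: sum = 96+16+54+54+54+68+219+206 = 767 → 02 ff.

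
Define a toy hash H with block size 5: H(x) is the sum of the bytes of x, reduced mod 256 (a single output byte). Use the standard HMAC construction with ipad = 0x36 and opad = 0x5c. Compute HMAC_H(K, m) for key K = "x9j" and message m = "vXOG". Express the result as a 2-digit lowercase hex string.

00

Key "x9j" = 78 39 6a is 3 bytes ≤ B = 5; zero-pad to 5 bytes: K' = 78 39 6a 00 00.
K' ⊕ ipad = 4e 0f 5c 36 36.  K' ⊕ opad = 24 65 36 5c 5c.
Inner input = (K'⊕ipad) ∥ m = 4e 0f 5c 36 36 ∥ 76 58 4f 47.
Inner hash: sum = 78+15+92+54+54+118+88+79+71 = 649; mod 256 = 137 → 89.
Outer input = (K'⊕opad) ∥ inner = 24 65 36 5c 5c ∥ 89.
Outer hash (tag): sum = 36+101+54+92+92+137 = 512; mod 256 = 0 → 00.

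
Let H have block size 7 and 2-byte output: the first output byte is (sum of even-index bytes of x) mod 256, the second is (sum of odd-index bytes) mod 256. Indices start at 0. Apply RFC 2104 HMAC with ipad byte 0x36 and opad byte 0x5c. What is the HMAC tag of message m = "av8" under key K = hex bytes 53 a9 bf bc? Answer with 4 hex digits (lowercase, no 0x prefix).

a201

Key hex bytes 53 a9 bf bc is 4 bytes ≤ B = 7; zero-pad to 7 bytes: K' = 53 a9 bf bc 00 00 00.
K' ⊕ ipad = 65 9f 89 8a 36 36 36.  K' ⊕ opad = 0f f5 e3 e0 5c 5c 5c.
Inner input = (K'⊕ipad) ∥ m = 65 9f 89 8a 36 36 36 ∥ 61 76 38.
Inner hash: even-index sum = 464 mod 256 = 208; odd-index sum = 504 mod 256 = 248 → d0 f8.
Outer input = (K'⊕opad) ∥ inner = 0f f5 e3 e0 5c 5c 5c ∥ d0 f8.
Outer hash (tag): even-index sum = 674 mod 256 = 162; odd-index sum = 769 mod 256 = 1 → a2 01.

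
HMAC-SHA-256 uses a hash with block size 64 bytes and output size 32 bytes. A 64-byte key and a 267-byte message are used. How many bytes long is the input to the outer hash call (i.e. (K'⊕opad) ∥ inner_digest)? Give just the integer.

Key is 64 ≤ 64 bytes, zero-padded: |K'| = 64.
Outer input = (K'⊕opad) ∥ H(inner) → 64 + 32 = 96 bytes.

96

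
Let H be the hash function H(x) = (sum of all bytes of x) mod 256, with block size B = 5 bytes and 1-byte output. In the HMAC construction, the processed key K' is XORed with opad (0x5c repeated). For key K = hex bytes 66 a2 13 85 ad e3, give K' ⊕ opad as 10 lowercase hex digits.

6c5c5c5c5c

Key hex bytes 66 a2 13 85 ad e3 is 6 bytes > B = 5, so hash it first: H(key) = 30, then zero-pad to 5 bytes: K' = 30 00 00 00 00.
XOR each byte with 0x5c: 30⊕5c=6c, 00⊕5c=5c, 00⊕5c=5c, 00⊕5c=5c, 00⊕5c=5c.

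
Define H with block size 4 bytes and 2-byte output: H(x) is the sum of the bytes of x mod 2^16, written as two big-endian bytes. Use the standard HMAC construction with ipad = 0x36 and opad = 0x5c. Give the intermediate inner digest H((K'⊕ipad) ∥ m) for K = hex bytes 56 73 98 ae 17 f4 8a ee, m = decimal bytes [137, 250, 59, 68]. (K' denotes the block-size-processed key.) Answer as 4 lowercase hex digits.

0344

Key hex bytes 56 73 98 ae 17 f4 8a ee is 8 bytes > B = 4, so hash it first: H(key) = 04 92, then zero-pad to 4 bytes: K' = 04 92 00 00.
K' ⊕ ipad = 32 a4 36 36.
Inner input = 32 a4 36 36 ∥ 89 fa 3b 44.
Inner hash: sum = 50+164+54+54+137+250+59+68 = 836 → 03 44.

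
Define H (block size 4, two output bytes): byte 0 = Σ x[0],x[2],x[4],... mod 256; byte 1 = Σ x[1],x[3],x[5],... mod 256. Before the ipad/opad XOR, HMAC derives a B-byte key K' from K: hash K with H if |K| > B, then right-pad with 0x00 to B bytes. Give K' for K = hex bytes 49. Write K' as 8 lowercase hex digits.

49000000

Key hex bytes 49 is 1 byte ≤ B = 4; zero-pad to 4 bytes: K' = 49 00 00 00.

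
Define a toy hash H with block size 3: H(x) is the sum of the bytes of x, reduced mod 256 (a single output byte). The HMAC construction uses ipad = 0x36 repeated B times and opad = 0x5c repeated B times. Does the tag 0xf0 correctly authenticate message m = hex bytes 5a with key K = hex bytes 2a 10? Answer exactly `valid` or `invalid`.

valid

Key hex bytes 2a 10 is 2 bytes ≤ B = 3; zero-pad to 3 bytes: K' = 2a 10 00.
K' ⊕ ipad = 1c 26 36; K' ⊕ opad = 76 4c 5c.
Inner hash: sum = 28+38+54+90 = 210 → d2.
Outer hash (recomputed tag): sum = 118+76+92+210 = 496; mod 256 = 240 → f0.
Recomputed tag = f0; claimed = f0 → match.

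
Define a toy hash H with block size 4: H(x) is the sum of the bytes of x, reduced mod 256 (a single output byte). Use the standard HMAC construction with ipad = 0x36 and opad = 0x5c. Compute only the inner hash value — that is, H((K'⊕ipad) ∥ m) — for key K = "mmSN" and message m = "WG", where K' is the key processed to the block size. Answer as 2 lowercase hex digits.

Key "mmSN" = 6d 6d 53 4e is exactly B = 4 bytes: K' = 6d 6d 53 4e.
K' ⊕ ipad = 5b 5b 65 78.
Inner input = 5b 5b 65 78 ∥ 57 47.
Inner hash: sum = 91+91+101+120+87+71 = 561; mod 256 = 49 → 31.

31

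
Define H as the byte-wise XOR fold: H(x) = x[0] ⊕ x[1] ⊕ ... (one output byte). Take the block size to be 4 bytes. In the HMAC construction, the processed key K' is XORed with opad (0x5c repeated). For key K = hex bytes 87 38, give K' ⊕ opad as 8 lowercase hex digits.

db645c5c

Key hex bytes 87 38 is 2 bytes ≤ B = 4; zero-pad to 4 bytes: K' = 87 38 00 00.
XOR each byte with 0x5c: 87⊕5c=db, 38⊕5c=64, 00⊕5c=5c, 00⊕5c=5c.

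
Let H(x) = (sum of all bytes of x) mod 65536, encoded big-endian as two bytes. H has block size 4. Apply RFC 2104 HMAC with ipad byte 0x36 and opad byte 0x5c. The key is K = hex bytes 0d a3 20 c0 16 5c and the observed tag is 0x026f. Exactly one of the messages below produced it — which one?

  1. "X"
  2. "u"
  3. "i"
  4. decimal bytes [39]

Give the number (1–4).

Key hex bytes 0d a3 20 c0 16 5c is 6 bytes > B = 4, so hash it first: H(key) = 02 02, then zero-pad to 4 bytes: K' = 02 02 00 00.
K' ⊕ ipad = 34 34 36 36; K' ⊕ opad = 5e 5e 5c 5c.
m1: inner = H(34 34 36 36 58) = 01 2c; tag = H(5e 5e 5c 5c 01 2c) = 01a1
m2: inner = H(34 34 36 36 75) = 01 49; tag = H(5e 5e 5c 5c 01 49) = 01be
m3: inner = H(34 34 36 36 69) = 01 3d; tag = H(5e 5e 5c 5c 01 3d) = 01b2
m4: inner = H(34 34 36 36 27) = 00 fb; tag = H(5e 5e 5c 5c 00 fb) = 026f ← matches

4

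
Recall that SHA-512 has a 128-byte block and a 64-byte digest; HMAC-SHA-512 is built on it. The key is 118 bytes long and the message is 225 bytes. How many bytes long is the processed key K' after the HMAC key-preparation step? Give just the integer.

128

Key is 118 ≤ 128 bytes, zero-padded: |K'| = 128.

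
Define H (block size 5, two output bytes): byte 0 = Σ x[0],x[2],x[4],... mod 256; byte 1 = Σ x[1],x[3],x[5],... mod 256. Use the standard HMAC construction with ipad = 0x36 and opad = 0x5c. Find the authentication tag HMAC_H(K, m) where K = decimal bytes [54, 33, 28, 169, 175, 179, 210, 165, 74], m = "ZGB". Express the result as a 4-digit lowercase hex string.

Key decimal bytes [54, 33, 28, 169, 175, 179, 210, 165, 74] = 36 21 1c a9 af b3 d2 a5 4a is 9 bytes > B = 5, so hash it first: H(key) = 1d 22, then zero-pad to 5 bytes: K' = 1d 22 00 00 00.
K' ⊕ ipad = 2b 14 36 36 36.  K' ⊕ opad = 41 7e 5c 5c 5c.
Inner input = (K'⊕ipad) ∥ m = 2b 14 36 36 36 ∥ 5a 47 42.
Inner hash: even-index sum = 222 mod 256 = 222; odd-index sum = 230 mod 256 = 230 → de e6.
Outer input = (K'⊕opad) ∥ inner = 41 7e 5c 5c 5c ∥ de e6.
Outer hash (tag): even-index sum = 479 mod 256 = 223; odd-index sum = 440 mod 256 = 184 → df b8.

dfb8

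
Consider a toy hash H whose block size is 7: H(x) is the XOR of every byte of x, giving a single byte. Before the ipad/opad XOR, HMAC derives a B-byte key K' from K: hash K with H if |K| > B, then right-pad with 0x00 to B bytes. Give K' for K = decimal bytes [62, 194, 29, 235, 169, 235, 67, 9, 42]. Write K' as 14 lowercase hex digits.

28000000000000

|K| = 9 > B = 7, so first hash the key.
H(K): XOR 3e⊕c2⊕1d⊕eb⊕a9⊕eb⊕43⊕09⊕2a = 28.
Zero-pad H(K) = 28 to 7 bytes: K' = 28 00 00 00 00 00 00.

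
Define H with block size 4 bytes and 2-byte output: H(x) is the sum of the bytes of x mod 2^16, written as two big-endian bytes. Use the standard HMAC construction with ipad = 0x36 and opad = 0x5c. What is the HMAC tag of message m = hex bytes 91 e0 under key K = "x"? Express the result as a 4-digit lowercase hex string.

Key "x" = 78 is 1 byte ≤ B = 4; zero-pad to 4 bytes: K' = 78 00 00 00.
K' ⊕ ipad = 4e 36 36 36.  K' ⊕ opad = 24 5c 5c 5c.
Inner input = (K'⊕ipad) ∥ m = 4e 36 36 36 ∥ 91 e0.
Inner hash: sum = 78+54+54+54+145+224 = 609 → 02 61.
Outer input = (K'⊕opad) ∥ inner = 24 5c 5c 5c ∥ 02 61.
Outer hash (tag): sum = 36+92+92+92+2+97 = 411 → 01 9b.

019b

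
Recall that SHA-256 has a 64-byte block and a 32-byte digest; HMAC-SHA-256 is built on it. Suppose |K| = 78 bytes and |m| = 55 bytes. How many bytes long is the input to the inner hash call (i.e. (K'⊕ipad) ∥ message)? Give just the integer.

119

Key is 78 > 64 bytes, so it is hashed to 32 bytes then zero-padded to 64: |K'| = 64.
Inner input = (K'⊕ipad) ∥ m → 64 + 55 = 119 bytes.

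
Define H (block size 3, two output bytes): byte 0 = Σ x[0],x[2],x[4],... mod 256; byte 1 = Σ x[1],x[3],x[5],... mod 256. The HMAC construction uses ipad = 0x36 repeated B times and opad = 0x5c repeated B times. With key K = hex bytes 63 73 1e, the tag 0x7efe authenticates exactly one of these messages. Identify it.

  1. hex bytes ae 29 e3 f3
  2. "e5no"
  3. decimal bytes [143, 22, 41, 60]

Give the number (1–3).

3

Key hex bytes 63 73 1e is exactly B = 3 bytes: K' = 63 73 1e.
K' ⊕ ipad = 55 45 28; K' ⊕ opad = 3f 2f 42.
m1: inner = H(55 45 28 ae 29 e3 f3) = 99 d6; tag = H(3f 2f 42 99 d6) = 57c8
m2: inner = H(55 45 28 65 35 6e 6f) = 21 18; tag = H(3f 2f 42 21 18) = 9950
m3: inner = H(55 45 28 8f 16 29 3c) = cf fd; tag = H(3f 2f 42 cf fd) = 7efe ← matches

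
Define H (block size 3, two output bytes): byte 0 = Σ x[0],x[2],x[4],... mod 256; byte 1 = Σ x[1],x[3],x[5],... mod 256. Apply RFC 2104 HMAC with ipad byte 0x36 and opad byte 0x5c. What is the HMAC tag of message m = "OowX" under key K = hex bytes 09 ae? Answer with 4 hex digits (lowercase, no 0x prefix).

0f2e

Key hex bytes 09 ae is 2 bytes ≤ B = 3; zero-pad to 3 bytes: K' = 09 ae 00.
K' ⊕ ipad = 3f 98 36.  K' ⊕ opad = 55 f2 5c.
Inner input = (K'⊕ipad) ∥ m = 3f 98 36 ∥ 4f 6f 77 58.
Inner hash: even-index sum = 316 mod 256 = 60; odd-index sum = 350 mod 256 = 94 → 3c 5e.
Outer input = (K'⊕opad) ∥ inner = 55 f2 5c ∥ 3c 5e.
Outer hash (tag): even-index sum = 271 mod 256 = 15; odd-index sum = 302 mod 256 = 46 → 0f 2e.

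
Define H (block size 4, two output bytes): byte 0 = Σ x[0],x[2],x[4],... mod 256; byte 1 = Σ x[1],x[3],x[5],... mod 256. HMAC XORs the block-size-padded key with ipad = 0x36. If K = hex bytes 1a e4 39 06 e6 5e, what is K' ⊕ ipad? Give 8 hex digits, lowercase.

0f7e3636

Key hex bytes 1a e4 39 06 e6 5e is 6 bytes > B = 4, so hash it first: H(key) = 39 48, then zero-pad to 4 bytes: K' = 39 48 00 00.
XOR each byte with 0x36: 39⊕36=0f, 48⊕36=7e, 00⊕36=36, 00⊕36=36.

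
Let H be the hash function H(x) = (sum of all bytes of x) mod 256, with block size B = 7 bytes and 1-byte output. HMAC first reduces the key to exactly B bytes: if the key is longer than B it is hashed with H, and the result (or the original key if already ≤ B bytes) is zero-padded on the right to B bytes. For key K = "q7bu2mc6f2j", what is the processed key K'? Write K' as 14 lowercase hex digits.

|K| = 11 > B = 7, so first hash the key.
H(K): sum = 113+55+98+117+50+109+99+54+102+50+106 = 953; mod 256 = 185 → b9.
Zero-pad H(K) = b9 to 7 bytes: K' = b9 00 00 00 00 00 00.

b9000000000000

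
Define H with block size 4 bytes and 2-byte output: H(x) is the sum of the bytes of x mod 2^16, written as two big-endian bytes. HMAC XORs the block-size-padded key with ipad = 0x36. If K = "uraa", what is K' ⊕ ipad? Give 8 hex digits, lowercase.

43445757

Key "uraa" = 75 72 61 61 is exactly B = 4 bytes: K' = 75 72 61 61.
XOR each byte with 0x36: 75⊕36=43, 72⊕36=44, 61⊕36=57, 61⊕36=57.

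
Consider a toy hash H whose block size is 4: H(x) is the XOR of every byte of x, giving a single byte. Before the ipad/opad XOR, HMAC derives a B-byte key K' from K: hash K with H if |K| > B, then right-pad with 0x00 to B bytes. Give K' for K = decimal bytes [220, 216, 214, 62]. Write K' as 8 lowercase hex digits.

dcd8d63e

Key decimal bytes [220, 216, 214, 62] = dc d8 d6 3e is exactly B = 4 bytes: K' = dc d8 d6 3e.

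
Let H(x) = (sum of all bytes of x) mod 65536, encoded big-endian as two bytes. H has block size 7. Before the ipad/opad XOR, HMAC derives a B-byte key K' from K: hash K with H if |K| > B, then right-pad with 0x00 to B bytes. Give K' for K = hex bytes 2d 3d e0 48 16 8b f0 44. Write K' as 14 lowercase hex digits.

|K| = 8 > B = 7, so first hash the key.
H(K): sum = 45+61+224+72+22+139+240+68 = 871 → 03 67.
Zero-pad H(K) = 03 67 to 7 bytes: K' = 03 67 00 00 00 00 00.

03670000000000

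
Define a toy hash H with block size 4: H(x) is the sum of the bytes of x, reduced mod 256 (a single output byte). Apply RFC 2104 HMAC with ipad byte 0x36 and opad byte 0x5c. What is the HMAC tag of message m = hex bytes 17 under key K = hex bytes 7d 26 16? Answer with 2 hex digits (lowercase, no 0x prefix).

09

Key hex bytes 7d 26 16 is 3 bytes ≤ B = 4; zero-pad to 4 bytes: K' = 7d 26 16 00.
K' ⊕ ipad = 4b 10 20 36.  K' ⊕ opad = 21 7a 4a 5c.
Inner input = (K'⊕ipad) ∥ m = 4b 10 20 36 ∥ 17.
Inner hash: sum = 75+16+32+54+23 = 200 → c8.
Outer input = (K'⊕opad) ∥ inner = 21 7a 4a 5c ∥ c8.
Outer hash (tag): sum = 33+122+74+92+200 = 521; mod 256 = 9 → 09.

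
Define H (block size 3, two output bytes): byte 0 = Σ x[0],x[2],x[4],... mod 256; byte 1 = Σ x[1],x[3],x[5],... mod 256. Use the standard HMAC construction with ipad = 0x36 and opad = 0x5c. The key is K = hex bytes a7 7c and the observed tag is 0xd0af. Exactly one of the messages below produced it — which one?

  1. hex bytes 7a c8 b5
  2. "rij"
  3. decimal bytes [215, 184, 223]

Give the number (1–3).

1

Key hex bytes a7 7c is 2 bytes ≤ B = 3; zero-pad to 3 bytes: K' = a7 7c 00.
K' ⊕ ipad = 91 4a 36; K' ⊕ opad = fb 20 5c.
m1: inner = H(91 4a 36 7a c8 b5) = 8f 79; tag = H(fb 20 5c 8f 79) = d0af ← matches
m2: inner = H(91 4a 36 72 69 6a) = 30 26; tag = H(fb 20 5c 30 26) = 7d50
m3: inner = H(91 4a 36 d7 b8 df) = 7f 00; tag = H(fb 20 5c 7f 00) = 579f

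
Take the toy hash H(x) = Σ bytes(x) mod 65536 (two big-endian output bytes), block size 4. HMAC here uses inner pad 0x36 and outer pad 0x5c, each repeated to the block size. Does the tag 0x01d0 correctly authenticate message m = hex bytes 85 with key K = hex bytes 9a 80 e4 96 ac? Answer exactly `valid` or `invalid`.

valid

Key hex bytes 9a 80 e4 96 ac is 5 bytes > B = 4, so hash it first: H(key) = 03 40, then zero-pad to 4 bytes: K' = 03 40 00 00.
K' ⊕ ipad = 35 76 36 36; K' ⊕ opad = 5f 1c 5c 5c.
Inner hash: sum = 53+118+54+54+133 = 412 → 01 9c.
Outer hash (recomputed tag): sum = 95+28+92+92+1+156 = 464 → 01 d0.
Recomputed tag = 01d0; claimed = 01d0 → match.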